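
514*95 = 48830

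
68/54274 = 34/27137 = 0.00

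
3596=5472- 1876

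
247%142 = 105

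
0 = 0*389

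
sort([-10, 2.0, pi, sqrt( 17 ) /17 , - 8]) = [ - 10,-8, sqrt (17)/17,2.0, pi ]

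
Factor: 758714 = 2^1*11^1 * 34487^1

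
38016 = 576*66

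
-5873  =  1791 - 7664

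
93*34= 3162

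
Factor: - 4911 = - 3^1*1637^1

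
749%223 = 80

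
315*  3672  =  1156680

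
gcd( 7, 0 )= 7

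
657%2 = 1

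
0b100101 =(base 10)37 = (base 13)2B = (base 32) 15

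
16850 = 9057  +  7793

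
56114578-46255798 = 9858780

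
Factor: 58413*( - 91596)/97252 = -3^2*17^1 *41^( -1)*449^1*593^( - 1 )*19471^1= -1337599287/24313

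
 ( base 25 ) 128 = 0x2AB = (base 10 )683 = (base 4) 22223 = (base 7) 1664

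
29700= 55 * 540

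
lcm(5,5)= 5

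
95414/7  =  13630+4/7=13630.57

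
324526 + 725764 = 1050290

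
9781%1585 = 271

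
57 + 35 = 92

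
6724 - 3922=2802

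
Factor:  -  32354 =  - 2^1*7^1*  2311^1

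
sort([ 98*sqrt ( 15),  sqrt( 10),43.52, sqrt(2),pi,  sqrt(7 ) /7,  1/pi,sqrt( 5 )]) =[ 1/pi, sqrt( 7)/7, sqrt(2 ), sqrt( 5 ) , pi , sqrt(10), 43.52,98*sqrt( 15)]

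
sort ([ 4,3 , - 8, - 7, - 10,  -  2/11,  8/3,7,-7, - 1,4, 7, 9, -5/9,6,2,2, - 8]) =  [ - 10, - 8,- 8, - 7,-7,- 1, - 5/9,-2/11, 2,2,8/3 , 3, 4,4,6, 7, 7, 9 ] 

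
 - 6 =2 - 8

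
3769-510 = 3259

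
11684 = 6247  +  5437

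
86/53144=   43/26572 = 0.00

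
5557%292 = 9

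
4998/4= 2499/2   =  1249.50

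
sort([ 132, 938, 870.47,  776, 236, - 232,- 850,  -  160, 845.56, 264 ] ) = [ - 850,-232, - 160, 132, 236, 264,776,845.56,  870.47,938]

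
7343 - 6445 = 898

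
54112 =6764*8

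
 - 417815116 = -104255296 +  - 313559820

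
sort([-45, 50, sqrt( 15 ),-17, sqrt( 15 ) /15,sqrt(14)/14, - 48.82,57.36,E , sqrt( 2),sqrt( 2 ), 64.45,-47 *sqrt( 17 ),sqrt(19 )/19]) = [- 47*sqrt( 17),-48.82, - 45, - 17, sqrt( 19 )/19, sqrt( 15)/15,sqrt(14 )/14,sqrt( 2),sqrt( 2),E,sqrt( 15 ) , 50, 57.36,64.45]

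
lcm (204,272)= 816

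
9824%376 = 48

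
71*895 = 63545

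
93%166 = 93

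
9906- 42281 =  - 32375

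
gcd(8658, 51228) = 18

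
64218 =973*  66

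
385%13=8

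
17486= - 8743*(-2)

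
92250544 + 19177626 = 111428170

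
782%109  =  19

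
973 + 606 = 1579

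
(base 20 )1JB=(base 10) 791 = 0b1100010111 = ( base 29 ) R8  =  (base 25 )16G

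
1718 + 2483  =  4201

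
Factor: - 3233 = - 53^1*61^1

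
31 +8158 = 8189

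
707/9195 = 707/9195=0.08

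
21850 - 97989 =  - 76139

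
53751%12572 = 3463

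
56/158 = 28/79 = 0.35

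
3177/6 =1059/2 = 529.50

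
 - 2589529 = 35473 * ( - 73) 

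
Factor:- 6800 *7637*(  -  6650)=2^5 * 5^4*7^2 * 17^1*19^1*1091^1 = 345345140000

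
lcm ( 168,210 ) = 840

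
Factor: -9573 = -3^1 * 3191^1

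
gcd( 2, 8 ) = 2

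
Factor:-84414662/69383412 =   -  2^(  -  1 )*3^(-3)*7^(-3 )*1873^(-1)*2441^1*17291^1 = - 42207331/34691706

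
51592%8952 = 6832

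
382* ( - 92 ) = - 35144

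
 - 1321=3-1324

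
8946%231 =168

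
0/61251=0 = 0.00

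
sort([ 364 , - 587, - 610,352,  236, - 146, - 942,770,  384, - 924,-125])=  [ - 942,-924, - 610 , -587, - 146, - 125, 236, 352,  364,384, 770] 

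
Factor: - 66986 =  - 2^1*33493^1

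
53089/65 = 53089/65 = 816.75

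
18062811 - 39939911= -21877100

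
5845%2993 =2852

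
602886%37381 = 4790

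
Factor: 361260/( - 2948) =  - 90315/737 = - 3^4 * 5^1*11^( - 1)*67^( - 1 )*223^1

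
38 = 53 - 15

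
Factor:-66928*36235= - 2^4*5^1*47^1*89^1*7247^1= - 2425136080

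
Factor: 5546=2^1 *47^1*59^1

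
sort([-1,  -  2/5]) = [-1,  -  2/5 ]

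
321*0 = 0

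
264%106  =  52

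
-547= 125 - 672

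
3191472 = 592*5391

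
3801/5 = 760 + 1/5 = 760.20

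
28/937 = 28/937 = 0.03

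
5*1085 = 5425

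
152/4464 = 19/558=0.03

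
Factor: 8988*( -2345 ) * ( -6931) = 2^2*3^1*5^1*7^2*29^1*67^1*107^1*239^1 = 146083716660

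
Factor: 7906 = 2^1*59^1*67^1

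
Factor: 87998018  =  2^1*17^1 * 2588177^1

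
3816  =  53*72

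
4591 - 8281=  - 3690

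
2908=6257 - 3349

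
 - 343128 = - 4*85782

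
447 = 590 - 143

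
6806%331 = 186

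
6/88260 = 1/14710 = 0.00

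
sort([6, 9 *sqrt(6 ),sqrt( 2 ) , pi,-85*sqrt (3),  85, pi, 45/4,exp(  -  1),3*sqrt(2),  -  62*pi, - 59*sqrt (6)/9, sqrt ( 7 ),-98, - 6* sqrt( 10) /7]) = [-62 * pi, - 85*sqrt(3), - 98,-59*sqrt( 6) /9,- 6*sqrt(10 )/7, exp (-1 ),sqrt( 2),  sqrt( 7 ), pi, pi,3*sqrt(2), 6,45/4,  9*sqrt(6) , 85] 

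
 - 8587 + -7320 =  - 15907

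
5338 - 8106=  - 2768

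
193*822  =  158646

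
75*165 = 12375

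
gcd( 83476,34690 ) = 2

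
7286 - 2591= 4695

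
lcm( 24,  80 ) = 240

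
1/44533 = 1/44533  =  0.00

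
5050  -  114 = 4936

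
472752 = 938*504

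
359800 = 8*44975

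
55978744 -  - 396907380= 452886124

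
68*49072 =3336896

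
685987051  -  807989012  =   - 122001961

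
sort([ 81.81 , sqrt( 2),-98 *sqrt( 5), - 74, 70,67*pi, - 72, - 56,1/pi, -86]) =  [  -  98*sqrt(5), - 86, - 74,  -  72, - 56,1/pi , sqrt( 2 ),70,81.81,67 * pi]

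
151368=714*212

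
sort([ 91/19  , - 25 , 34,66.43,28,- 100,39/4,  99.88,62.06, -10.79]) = [ - 100, - 25,-10.79, 91/19,39/4, 28  ,  34 , 62.06, 66.43, 99.88]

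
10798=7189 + 3609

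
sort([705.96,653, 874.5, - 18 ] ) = [-18,  653, 705.96,874.5 ]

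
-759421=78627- 838048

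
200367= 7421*27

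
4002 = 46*87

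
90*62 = 5580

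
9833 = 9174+659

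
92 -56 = 36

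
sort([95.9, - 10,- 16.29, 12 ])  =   [ - 16.29, - 10,12,95.9]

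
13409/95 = 13409/95  =  141.15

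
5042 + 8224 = 13266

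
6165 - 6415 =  - 250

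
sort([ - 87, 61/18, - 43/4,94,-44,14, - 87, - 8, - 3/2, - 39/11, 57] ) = [ - 87,- 87, - 44 , - 43/4, - 8, -39/11, - 3/2,61/18,14,57,94 ] 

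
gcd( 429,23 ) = 1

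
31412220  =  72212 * 435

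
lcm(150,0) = 0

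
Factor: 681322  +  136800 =818122 = 2^1*107^1*3823^1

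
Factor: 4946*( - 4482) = -22167972= - 2^2 * 3^3*83^1 *2473^1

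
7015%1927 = 1234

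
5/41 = 5/41 = 0.12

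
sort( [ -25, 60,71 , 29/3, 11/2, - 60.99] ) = [  -  60.99, - 25, 11/2, 29/3, 60,71 ] 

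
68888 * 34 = 2342192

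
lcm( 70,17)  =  1190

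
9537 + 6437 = 15974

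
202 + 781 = 983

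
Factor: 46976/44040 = 2^4 * 3^( - 1) * 5^( - 1) =16/15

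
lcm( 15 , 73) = 1095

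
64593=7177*9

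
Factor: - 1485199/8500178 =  - 2^( - 1) *103^ ( -1)*41263^( - 1)*1485199^1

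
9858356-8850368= 1007988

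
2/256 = 1/128 = 0.01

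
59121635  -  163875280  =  -104753645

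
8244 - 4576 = 3668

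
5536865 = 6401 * 865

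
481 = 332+149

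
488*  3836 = 1871968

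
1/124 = 1/124 = 0.01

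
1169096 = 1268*922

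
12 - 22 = -10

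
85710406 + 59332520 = 145042926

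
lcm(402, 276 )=18492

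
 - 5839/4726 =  - 2+3613/4726 = - 1.24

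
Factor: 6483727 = 6483727^1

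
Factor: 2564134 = 2^1*31^1*41357^1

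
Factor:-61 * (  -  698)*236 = 2^3*59^1*61^1*349^1=10048408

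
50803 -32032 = 18771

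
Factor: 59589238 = 2^1*89^1*334771^1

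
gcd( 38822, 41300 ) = 826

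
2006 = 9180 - 7174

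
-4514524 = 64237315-68751839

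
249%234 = 15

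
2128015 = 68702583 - 66574568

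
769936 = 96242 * 8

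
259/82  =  259/82  =  3.16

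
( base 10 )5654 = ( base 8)13026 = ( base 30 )68E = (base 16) 1616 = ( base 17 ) 129a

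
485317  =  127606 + 357711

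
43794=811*54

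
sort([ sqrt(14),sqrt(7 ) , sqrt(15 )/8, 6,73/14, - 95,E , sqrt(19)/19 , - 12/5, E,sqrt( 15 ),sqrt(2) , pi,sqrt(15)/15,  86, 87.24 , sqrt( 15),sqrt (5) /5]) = [ - 95, - 12/5, sqrt(19 ) /19, sqrt(15)/15, sqrt(5) /5, sqrt ( 15) /8, sqrt( 2 ),sqrt( 7 ),  E,  E , pi,sqrt(14), sqrt( 15), sqrt( 15) , 73/14 , 6, 86 , 87.24] 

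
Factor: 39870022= 2^1*19935011^1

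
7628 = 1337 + 6291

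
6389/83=76+81/83= 76.98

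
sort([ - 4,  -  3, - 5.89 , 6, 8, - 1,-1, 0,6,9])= [ - 5.89, - 4,-3 , - 1,-1,0,6,6,8,9]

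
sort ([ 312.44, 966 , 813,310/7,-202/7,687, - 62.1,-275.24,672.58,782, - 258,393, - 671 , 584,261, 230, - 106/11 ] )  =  [ - 671, - 275.24, - 258, - 62.1,-202/7, - 106/11,310/7, 230,261,312.44 , 393,584 , 672.58,687,782,  813, 966] 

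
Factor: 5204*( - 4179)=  - 21747516  =  - 2^2*3^1*7^1*199^1*1301^1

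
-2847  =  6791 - 9638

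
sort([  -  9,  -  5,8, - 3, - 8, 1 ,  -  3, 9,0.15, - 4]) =[  -  9 , - 8,  -  5,-4, - 3, - 3,0.15, 1,8,9]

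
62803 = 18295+44508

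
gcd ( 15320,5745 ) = 1915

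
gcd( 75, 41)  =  1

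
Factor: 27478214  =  2^1*31^1*163^1*  2719^1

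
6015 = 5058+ 957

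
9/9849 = 3/3283 =0.00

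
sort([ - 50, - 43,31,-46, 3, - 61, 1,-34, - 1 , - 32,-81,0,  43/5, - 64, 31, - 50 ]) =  [-81 ,-64,  -  61,-50  , -50, - 46, - 43 , - 34, - 32,-1, 0, 1, 3, 43/5, 31, 31 ]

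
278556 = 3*92852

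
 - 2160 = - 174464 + 172304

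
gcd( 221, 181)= 1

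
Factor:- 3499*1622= -2^1 * 811^1*3499^1 = - 5675378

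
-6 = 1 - 7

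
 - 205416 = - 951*216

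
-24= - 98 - -74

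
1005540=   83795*12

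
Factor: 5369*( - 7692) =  - 2^2*3^1*  7^1*13^1*59^1*641^1 = -41298348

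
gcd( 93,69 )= 3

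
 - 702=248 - 950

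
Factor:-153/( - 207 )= 17^1 * 23^(-1) = 17/23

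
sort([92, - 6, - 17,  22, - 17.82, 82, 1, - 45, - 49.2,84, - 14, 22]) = [ - 49.2, - 45,-17.82,  -  17, - 14,-6,1,22, 22, 82, 84,92 ] 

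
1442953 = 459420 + 983533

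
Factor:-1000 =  - 2^3*5^3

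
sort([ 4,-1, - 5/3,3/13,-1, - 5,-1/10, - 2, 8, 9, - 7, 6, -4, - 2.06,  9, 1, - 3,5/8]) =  [ - 7,-5, - 4, - 3 ,  -  2.06,  -  2, - 5/3,-1,-1, - 1/10,3/13,5/8,  1,4,6 , 8, 9, 9]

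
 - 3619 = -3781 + 162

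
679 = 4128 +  - 3449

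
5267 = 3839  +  1428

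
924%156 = 144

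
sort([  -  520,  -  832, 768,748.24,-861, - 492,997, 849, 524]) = [  -  861, - 832 , - 520, - 492,524, 748.24, 768, 849, 997 ]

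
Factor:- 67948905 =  - 3^1*5^1 * 593^1 * 7639^1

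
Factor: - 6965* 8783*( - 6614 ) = 2^1*5^1*7^1 * 199^1*3307^1 * 8783^1=404602157330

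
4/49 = 4/49 = 0.08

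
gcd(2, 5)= 1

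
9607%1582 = 115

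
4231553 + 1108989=5340542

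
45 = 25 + 20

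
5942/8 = 742 +3/4 = 742.75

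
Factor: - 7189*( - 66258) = 2^1*3^4 * 7^1*13^1*79^1*409^1 = 476328762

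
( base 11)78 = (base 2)1010101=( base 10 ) 85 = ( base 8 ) 125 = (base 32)2l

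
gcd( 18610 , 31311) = 1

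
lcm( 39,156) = 156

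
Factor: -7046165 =-5^1 * 7^1*23^1  *  8753^1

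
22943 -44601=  -21658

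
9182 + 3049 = 12231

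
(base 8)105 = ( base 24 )2L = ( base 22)33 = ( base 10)69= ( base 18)3F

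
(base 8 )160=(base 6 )304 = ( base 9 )134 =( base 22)52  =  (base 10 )112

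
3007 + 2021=5028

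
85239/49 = 12177/7 = 1739.57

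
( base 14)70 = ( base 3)10122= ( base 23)46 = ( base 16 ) 62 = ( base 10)98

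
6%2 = 0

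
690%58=52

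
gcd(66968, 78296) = 8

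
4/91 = 4/91 = 0.04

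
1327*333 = 441891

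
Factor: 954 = 2^1*3^2*53^1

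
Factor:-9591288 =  - 2^3*3^1*7^1* 37^1  *1543^1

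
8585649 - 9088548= -502899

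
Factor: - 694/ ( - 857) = 2^1*347^1*857^(-1) 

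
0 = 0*11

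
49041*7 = 343287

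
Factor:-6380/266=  - 2^1* 5^1*7^( - 1)*11^1*19^(  -  1 )*29^1 = - 3190/133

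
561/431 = 561/431 = 1.30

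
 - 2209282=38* ( - 58139) 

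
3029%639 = 473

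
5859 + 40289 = 46148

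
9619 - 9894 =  - 275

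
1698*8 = 13584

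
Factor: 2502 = 2^1*3^2*139^1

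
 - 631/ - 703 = 631/703 = 0.90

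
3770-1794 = 1976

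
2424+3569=5993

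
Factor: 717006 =2^1*3^1*73^1*1637^1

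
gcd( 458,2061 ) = 229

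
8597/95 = 8597/95 = 90.49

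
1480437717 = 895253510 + 585184207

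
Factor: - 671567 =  - 13^1*51659^1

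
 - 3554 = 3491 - 7045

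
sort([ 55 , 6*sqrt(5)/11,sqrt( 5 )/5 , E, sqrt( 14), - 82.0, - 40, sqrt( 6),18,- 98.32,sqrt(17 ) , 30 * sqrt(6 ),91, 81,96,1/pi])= [ - 98.32, - 82.0,- 40,1/pi, sqrt(5) /5 , 6*sqrt( 5) /11, sqrt( 6 ), E, sqrt( 14 ),sqrt(17),18,55,  30 * sqrt( 6 ) , 81,91, 96]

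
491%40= 11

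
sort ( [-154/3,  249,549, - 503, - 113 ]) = [ - 503, - 113,- 154/3 , 249,549]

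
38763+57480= 96243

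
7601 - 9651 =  - 2050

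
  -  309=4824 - 5133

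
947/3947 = 947/3947 = 0.24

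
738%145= 13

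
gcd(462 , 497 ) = 7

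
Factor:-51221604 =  - 2^2 * 3^1 *7^1 * 609781^1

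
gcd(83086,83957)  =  1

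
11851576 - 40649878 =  - 28798302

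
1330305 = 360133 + 970172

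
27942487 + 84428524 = 112371011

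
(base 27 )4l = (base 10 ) 129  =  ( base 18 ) 73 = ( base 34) 3R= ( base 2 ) 10000001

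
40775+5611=46386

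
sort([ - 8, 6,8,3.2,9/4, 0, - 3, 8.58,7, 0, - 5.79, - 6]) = [  -  8, - 6,  -  5.79, - 3, 0,0, 9/4, 3.2,6, 7, 8,8.58 ]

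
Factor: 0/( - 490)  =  0^1=0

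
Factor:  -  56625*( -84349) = 4776262125 = 3^1 * 5^3 *151^1* 84349^1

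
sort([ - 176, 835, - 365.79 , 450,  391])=[ - 365.79, - 176,391, 450, 835 ] 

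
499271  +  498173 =997444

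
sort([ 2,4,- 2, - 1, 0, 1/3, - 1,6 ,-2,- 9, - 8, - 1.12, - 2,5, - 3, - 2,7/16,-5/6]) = [ - 9, - 8, - 3,-2,- 2, - 2, - 2,  -  1.12 ,-1, - 1 , - 5/6,0,1/3,7/16,2,4,5,6]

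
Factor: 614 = 2^1*307^1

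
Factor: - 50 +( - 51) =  - 101^1=-101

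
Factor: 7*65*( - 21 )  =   - 9555 = - 3^1 *5^1 * 7^2*13^1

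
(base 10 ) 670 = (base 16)29E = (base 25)11k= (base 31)LJ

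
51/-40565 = - 51/40565 = - 0.00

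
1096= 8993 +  - 7897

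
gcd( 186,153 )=3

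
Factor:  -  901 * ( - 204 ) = 2^2*3^1*17^2*53^1 = 183804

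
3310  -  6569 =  - 3259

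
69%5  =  4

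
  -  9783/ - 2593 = 3 + 2004/2593 = 3.77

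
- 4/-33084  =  1/8271= 0.00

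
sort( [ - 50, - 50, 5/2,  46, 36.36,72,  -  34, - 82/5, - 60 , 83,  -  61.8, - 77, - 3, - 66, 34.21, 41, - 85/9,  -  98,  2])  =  [ - 98, - 77, - 66 ,  -  61.8,  -  60 ,-50, - 50,-34, - 82/5, - 85/9  , - 3,  2, 5/2,  34.21,36.36, 41,46, 72, 83]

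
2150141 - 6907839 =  - 4757698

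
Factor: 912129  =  3^1*47^1*6469^1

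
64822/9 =7202 + 4/9 =7202.44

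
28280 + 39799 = 68079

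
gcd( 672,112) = 112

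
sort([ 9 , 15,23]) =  [ 9, 15,23 ] 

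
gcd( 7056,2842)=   98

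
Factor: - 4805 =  - 5^1*31^2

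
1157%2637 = 1157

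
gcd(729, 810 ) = 81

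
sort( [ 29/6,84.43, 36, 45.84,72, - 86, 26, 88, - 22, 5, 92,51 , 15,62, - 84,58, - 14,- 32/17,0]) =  [-86, - 84, - 22, - 14, - 32/17, 0, 29/6, 5, 15, 26,36,45.84, 51, 58,62,72,84.43,88, 92 ] 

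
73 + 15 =88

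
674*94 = 63356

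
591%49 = 3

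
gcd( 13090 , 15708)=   2618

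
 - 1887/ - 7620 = 629/2540 = 0.25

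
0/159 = 0 = 0.00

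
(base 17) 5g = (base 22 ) 4d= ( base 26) 3n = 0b1100101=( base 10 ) 101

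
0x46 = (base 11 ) 64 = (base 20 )3A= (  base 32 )26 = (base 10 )70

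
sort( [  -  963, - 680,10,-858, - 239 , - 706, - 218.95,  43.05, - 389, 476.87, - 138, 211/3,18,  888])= [ - 963, - 858,  -  706, - 680, - 389, - 239, - 218.95, - 138,10,18,43.05, 211/3,476.87,  888 ] 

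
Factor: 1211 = 7^1*173^1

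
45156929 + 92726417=137883346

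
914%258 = 140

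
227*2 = 454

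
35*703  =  24605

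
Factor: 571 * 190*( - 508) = - 55112920 = - 2^3*5^1*19^1 * 127^1 * 571^1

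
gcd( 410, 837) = 1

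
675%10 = 5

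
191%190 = 1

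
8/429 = 8/429 = 0.02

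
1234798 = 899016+335782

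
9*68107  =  612963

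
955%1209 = 955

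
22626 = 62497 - 39871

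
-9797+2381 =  - 7416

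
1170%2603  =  1170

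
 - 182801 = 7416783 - 7599584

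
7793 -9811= - 2018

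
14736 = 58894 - 44158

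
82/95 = 82/95 = 0.86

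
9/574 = 9/574 = 0.02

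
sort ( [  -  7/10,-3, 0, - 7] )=[ - 7,-3, - 7/10, 0] 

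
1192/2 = 596 = 596.00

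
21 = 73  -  52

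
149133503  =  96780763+52352740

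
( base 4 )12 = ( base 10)6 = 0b110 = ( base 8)6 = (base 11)6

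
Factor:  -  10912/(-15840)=3^(-2)*5^( - 1)*31^1  =  31/45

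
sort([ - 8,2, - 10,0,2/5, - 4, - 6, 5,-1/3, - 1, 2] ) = [-10, - 8, - 6, -4, - 1,-1/3,0 , 2/5, 2, 2 , 5]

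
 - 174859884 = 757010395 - 931870279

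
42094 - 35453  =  6641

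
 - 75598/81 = - 75598/81 = - 933.31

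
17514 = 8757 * 2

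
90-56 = 34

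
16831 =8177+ 8654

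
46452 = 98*474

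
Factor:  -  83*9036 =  - 2^2*3^2 * 83^1*  251^1 = - 749988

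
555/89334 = 185/29778=0.01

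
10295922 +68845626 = 79141548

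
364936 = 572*638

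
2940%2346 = 594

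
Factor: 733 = 733^1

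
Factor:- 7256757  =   - 3^1*29^1*239^1*349^1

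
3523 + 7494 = 11017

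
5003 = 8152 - 3149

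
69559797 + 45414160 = 114973957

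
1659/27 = 61 + 4/9 = 61.44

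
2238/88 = 1119/44= 25.43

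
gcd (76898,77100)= 2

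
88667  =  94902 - 6235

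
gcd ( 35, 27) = 1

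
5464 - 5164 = 300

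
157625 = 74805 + 82820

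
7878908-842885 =7036023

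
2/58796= 1/29398=0.00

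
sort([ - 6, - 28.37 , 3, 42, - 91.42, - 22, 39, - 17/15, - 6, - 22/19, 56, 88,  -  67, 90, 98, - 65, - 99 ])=[ - 99, - 91.42, - 67, - 65, - 28.37, - 22,-6 , - 6,-22/19, - 17/15,  3, 39 , 42,56 , 88, 90, 98]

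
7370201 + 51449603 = 58819804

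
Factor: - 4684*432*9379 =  - 2^6 * 3^3*83^1*113^1*1171^1=   -18978293952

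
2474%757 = 203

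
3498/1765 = 1 + 1733/1765 = 1.98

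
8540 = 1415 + 7125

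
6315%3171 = 3144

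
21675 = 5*4335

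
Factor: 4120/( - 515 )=-2^3  =  - 8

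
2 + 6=8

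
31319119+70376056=101695175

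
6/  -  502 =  - 1+248/251 =- 0.01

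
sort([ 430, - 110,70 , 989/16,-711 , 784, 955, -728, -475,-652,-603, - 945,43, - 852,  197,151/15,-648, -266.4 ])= [-945,-852, - 728,-711 ,-652,  -  648, - 603,-475,-266.4,-110,151/15, 43,989/16, 70, 197, 430, 784, 955] 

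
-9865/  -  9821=1+44/9821 = 1.00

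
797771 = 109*7319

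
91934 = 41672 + 50262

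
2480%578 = 168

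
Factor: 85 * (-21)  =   -1785 = - 3^1*5^1*7^1*17^1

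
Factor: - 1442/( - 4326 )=1/3 = 3^(  -  1)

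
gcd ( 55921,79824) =1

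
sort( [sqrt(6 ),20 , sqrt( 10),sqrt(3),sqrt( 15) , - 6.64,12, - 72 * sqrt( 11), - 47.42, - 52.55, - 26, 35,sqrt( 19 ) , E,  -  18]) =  [ - 72*sqrt( 11 ),-52.55,- 47.42, - 26, - 18, - 6.64,sqrt( 3 ),sqrt (6 ),E , sqrt( 10),  sqrt( 15 ),sqrt( 19),12,20,35 ] 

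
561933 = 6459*87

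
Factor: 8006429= 19^1*83^1*5077^1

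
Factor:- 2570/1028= - 2^( - 1 )*5^1 = -5/2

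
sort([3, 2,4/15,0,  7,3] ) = [0,4/15,2,3,3,  7 ]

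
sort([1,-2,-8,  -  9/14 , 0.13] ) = [ - 8  , -2 ,-9/14,  0.13, 1 ] 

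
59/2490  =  59/2490 = 0.02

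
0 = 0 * 6867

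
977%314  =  35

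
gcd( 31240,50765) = 3905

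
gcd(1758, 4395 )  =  879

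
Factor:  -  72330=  - 2^1 *3^1*5^1*2411^1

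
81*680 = 55080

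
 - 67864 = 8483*(  -  8 )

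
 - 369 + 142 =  - 227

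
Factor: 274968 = 2^3*3^3* 19^1*67^1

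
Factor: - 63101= - 89^1*709^1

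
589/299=1 + 290/299 = 1.97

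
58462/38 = 1538 + 9/19 = 1538.47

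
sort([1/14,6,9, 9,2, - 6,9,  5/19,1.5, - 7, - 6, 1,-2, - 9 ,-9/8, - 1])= [ - 9, - 7, - 6, -6, - 2,- 9/8, -1,1/14,5/19, 1,1.5, 2,6, 9,9,9]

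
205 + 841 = 1046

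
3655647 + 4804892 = 8460539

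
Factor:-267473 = - 37^1*7229^1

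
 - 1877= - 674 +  - 1203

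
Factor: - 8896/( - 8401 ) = 2^6*31^( - 1)*139^1*271^(- 1)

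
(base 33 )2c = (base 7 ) 141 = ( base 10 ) 78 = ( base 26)30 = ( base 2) 1001110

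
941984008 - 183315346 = 758668662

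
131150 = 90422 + 40728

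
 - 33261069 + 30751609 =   -  2509460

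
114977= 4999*23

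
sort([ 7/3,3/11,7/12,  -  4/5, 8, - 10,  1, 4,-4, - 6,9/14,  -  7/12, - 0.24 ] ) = [ - 10, - 6, - 4, - 4/5, - 7/12, - 0.24,3/11 , 7/12, 9/14,  1, 7/3,  4, 8 ] 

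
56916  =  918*62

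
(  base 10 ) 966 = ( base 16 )3C6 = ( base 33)t9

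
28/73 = 28/73 = 0.38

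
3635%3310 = 325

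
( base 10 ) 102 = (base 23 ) 4a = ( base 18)5c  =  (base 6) 250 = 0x66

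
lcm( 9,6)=18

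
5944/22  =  2972/11 = 270.18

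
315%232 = 83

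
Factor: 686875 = 5^4*7^1*157^1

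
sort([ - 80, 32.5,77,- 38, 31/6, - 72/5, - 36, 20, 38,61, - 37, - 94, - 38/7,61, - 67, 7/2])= [-94, - 80, - 67, - 38, - 37, - 36, - 72/5, - 38/7 , 7/2,31/6, 20, 32.5  ,  38,  61,61, 77 ] 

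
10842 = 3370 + 7472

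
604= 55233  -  54629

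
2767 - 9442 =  - 6675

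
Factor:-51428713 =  - 7^1 * 23^1 *319433^1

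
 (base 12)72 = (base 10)86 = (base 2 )1010110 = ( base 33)2k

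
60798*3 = 182394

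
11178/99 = 1242/11 = 112.91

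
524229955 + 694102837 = 1218332792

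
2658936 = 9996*266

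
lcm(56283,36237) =2645301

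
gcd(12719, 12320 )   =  7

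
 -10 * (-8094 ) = 80940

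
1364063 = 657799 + 706264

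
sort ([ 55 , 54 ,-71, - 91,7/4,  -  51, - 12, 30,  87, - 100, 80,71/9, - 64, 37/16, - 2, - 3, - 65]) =[  -  100, - 91, - 71, - 65 ,-64 , - 51, - 12, - 3, - 2,7/4,37/16, 71/9, 30 , 54 , 55,80,87]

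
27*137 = 3699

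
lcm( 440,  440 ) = 440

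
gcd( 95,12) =1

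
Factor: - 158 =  - 2^1*79^1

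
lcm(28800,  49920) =748800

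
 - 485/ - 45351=485/45351 =0.01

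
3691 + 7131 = 10822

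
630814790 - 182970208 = 447844582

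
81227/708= 114 + 515/708 = 114.73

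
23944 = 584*41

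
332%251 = 81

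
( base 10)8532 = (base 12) 4B30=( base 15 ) 27DC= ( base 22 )HDI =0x2154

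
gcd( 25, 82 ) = 1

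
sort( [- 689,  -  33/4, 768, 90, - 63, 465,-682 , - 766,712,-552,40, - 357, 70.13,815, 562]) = [ - 766,- 689, - 682, - 552, - 357, - 63, - 33/4, 40, 70.13,90, 465, 562  ,  712,768,815]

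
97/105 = 97/105 = 0.92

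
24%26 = 24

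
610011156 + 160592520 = 770603676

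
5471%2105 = 1261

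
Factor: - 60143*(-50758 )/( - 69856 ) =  - 1526369197/34928 = -2^( -4 ) * 37^( - 1)*41^1*59^( - 1)*  137^1 * 439^1*619^1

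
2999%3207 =2999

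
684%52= 8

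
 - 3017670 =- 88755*34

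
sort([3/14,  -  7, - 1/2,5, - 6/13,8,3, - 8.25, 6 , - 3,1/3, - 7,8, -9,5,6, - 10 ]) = [ - 10 , - 9, - 8.25, - 7, - 7, - 3,-1/2, - 6/13,3/14,  1/3, 3,  5 , 5,  6,6, 8, 8 ]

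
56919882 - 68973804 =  - 12053922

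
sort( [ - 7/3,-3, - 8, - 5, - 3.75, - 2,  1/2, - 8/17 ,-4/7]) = [ - 8, - 5,-3.75, - 3,-7/3, - 2 , - 4/7 , - 8/17,1/2 ] 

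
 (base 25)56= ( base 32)43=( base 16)83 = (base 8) 203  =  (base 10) 131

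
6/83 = 6/83 = 0.07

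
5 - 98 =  - 93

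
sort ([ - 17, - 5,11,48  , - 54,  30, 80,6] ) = [- 54, -17, - 5,6, 11,30,48,  80 ]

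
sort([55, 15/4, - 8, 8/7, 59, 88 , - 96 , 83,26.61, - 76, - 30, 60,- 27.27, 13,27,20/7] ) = [  -  96, - 76, - 30 ,-27.27, - 8,8/7, 20/7, 15/4, 13,  26.61, 27, 55, 59,60,83, 88 ]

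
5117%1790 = 1537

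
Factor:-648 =-2^3*3^4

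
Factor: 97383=3^1*11^1*13^1*227^1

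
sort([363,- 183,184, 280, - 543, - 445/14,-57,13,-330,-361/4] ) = [-543 , - 330, - 183, - 361/4, - 57, -445/14 , 13,184,280, 363 ] 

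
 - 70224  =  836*( - 84)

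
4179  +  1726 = 5905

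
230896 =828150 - 597254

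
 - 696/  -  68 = 10 + 4/17 = 10.24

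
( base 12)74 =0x58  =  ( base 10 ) 88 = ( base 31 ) 2q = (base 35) 2I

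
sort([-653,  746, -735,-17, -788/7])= [ - 735 , - 653, - 788/7, - 17,746] 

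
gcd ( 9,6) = 3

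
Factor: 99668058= 2^1*3^1 *7^2*263^1*1289^1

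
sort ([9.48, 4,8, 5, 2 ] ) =[2,  4,5, 8, 9.48] 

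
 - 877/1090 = -877/1090 = - 0.80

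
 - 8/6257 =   -  1 + 6249/6257 = - 0.00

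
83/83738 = 83/83738 = 0.00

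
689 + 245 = 934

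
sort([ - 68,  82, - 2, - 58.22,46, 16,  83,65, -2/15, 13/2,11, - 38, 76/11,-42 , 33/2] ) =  [ - 68, - 58.22,- 42, - 38, - 2,  -  2/15,  13/2,76/11, 11, 16,33/2, 46,65,  82, 83 ] 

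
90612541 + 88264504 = 178877045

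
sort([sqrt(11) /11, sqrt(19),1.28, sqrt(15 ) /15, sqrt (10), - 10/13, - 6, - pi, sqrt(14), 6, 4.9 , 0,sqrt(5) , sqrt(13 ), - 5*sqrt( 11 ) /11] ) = [- 6, - pi, - 5*sqrt( 11)/11, - 10/13, 0,sqrt(15)/15,sqrt( 11)/11,1.28  ,  sqrt (5),sqrt(10), sqrt( 13 ), sqrt(14), sqrt(19) , 4.9,  6]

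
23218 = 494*47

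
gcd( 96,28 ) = 4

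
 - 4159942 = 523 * ( - 7954 ) 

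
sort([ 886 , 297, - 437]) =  [ - 437,297,886]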